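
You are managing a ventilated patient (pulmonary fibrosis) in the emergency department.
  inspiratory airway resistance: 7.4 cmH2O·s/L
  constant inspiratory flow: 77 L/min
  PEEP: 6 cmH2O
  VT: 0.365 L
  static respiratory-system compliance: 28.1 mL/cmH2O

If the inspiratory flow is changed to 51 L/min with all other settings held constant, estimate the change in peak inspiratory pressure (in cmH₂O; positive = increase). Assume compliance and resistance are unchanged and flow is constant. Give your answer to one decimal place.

Flow: 77 L/min ÷ 60 = 1.2833 L/s.
New flow: 51 L/min ÷ 60 = 0.85 L/s.
PIP = Vt/C + R·V̇ + PEEP (constant-flow equation of motion).
Only the resistive term changes: ΔPIP = R × ΔV̇ = 7.4 × (0.85 − 1.2833) = 7.4 × -0.4333 = -3.206 cmH2O.

-3.2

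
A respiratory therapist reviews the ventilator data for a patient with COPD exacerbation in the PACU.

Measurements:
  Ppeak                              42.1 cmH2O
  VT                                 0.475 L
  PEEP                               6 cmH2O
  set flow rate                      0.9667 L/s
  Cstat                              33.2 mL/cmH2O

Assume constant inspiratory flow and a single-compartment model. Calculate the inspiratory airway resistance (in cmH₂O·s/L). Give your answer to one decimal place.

22.5

Equation of motion (constant flow): PIP = Vt/C + R·V̇ + PEEP.
R·V̇ = PIP − Vt/C − PEEP = 42.1 − 475/33.2 − 6 = 42.1 − 14.307 − 6 = 21.793 cmH2O.
R = 21.793 / 0.9667 = 22.544 cmH2O·s/L.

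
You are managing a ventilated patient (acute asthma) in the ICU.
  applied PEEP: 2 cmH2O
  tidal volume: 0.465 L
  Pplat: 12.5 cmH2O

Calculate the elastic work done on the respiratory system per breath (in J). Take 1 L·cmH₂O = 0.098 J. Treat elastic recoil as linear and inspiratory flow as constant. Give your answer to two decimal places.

Elastic work ≈ ½ × (Pplat − PEEP) × Vt = 0.5 × (12.5 − 2) × 0.465 L = 0.5 × 10.5 × 0.465 = 2.441 L·cmH2O.
× 0.098 J/(L·cmH2O) → 0.2392 J.

0.24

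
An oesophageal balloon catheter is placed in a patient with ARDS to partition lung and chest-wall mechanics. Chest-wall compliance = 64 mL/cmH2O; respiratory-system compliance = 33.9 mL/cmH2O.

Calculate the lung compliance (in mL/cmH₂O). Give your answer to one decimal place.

1/CL = 1/Crs − 1/Ccw.
1/CL = 1/33.9 − 1/64 = 0.01387.
CL = 72.098 mL/cmH2O.

72.1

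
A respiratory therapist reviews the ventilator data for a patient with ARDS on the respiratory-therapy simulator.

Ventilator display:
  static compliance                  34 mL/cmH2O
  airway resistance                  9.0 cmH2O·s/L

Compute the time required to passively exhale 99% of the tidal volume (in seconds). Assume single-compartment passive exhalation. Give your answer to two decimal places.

τ = R × C = 9.0 × 34 mL/cmH2O = 9.0 × 0.034 L/cmH2O = 0.306 s.
Exhaled fraction f = 1 − e^(−t/τ) → t = −τ·ln(1 − f) = −0.306·ln(0.01) = 1.409 s.

1.41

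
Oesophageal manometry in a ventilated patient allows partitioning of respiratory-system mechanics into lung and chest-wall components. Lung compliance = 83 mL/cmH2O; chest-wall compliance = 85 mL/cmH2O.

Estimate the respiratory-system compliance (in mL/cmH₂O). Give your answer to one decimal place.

42.0

Lung and chest wall are elastances in series: 1/Crs = 1/CL + 1/Ccw.
1/Crs = 1/83 + 1/85 = 0.02381.
Crs = 41.999 mL/cmH2O.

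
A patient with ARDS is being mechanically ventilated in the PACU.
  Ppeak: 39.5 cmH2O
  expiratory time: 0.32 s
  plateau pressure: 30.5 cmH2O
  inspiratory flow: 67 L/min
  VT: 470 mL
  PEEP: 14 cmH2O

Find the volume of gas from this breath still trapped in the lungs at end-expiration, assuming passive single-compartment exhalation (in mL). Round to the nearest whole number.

Flow: 67 L/min ÷ 60 = 1.1167 L/s.
R = (PIP − Pplat)/V̇ = (39.5 − 30.5) / 1.1167 = 9.0/1.1167 = 8.059 cmH2O·s/L.
C = Vt/(Pplat − PEEP) = 470.0 / (30.5 − 14) = 470.0/16.5 = 28.485 mL/cmH2O.
τ = R × C = 8.059 × 0.02849 L/cmH2O = 0.2296 s.
Fraction remaining = e^(−Te/τ) = e^(−0.32/0.2296) = 0.2481.
Trapped volume = 470.0 × 0.2481 = 116.61 mL.

117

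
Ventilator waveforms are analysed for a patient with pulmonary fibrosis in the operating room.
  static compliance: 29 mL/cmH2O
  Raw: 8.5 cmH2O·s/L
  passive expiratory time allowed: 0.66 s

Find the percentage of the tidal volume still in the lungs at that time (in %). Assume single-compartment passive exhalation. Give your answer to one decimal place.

τ = R × C = 8.5 × 29 mL/cmH2O = 8.5 × 0.029 L/cmH2O = 0.2465 s.
Passive exhalation: V(t)/V₀ = e^(−t/τ) = e^(−0.66/0.2465) = 0.06874.
Fraction remaining = 0.06874 → 6.874%.

6.9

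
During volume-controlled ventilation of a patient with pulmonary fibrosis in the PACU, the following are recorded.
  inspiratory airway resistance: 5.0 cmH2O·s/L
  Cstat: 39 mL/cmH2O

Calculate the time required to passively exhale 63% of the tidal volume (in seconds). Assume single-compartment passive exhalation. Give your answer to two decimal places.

0.19

τ = R × C = 5.0 × 39 mL/cmH2O = 5.0 × 0.039 L/cmH2O = 0.195 s.
Exhaled fraction f = 1 − e^(−t/τ) → t = −τ·ln(1 − f) = −0.195·ln(0.37) = 0.1939 s.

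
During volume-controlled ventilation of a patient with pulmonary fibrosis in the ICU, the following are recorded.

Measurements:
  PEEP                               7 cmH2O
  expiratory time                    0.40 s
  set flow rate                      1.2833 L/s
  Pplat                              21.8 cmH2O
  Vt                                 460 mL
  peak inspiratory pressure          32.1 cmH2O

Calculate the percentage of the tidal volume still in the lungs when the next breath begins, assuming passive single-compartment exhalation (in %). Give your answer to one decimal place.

R = (PIP − Pplat)/V̇ = (32.1 − 21.8) / 1.2833 = 10.3/1.2833 = 8.026 cmH2O·s/L.
C = Vt/(Pplat − PEEP) = 460.0 / (21.8 − 7) = 460.0/14.8 = 31.081 mL/cmH2O.
τ = R × C = 8.026 × 0.03108 L/cmH2O = 0.2494 s.
Fraction remaining at end-expiration = e^(−Te/τ) = e^(−0.40/0.2494) = 0.2011 → 20.11%.

20.1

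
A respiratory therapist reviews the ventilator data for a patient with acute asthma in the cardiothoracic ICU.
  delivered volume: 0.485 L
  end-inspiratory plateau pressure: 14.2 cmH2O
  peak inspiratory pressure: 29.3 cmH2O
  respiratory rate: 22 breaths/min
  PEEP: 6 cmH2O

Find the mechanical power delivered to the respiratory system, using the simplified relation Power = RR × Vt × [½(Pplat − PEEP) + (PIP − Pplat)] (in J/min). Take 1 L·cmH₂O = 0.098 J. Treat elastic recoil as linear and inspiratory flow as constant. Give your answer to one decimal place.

20.1

Per-breath work = Vt × [½(Pplat−PEEP) + (PIP−Pplat)] = 0.485 × [0.5×8.2 + 15.1] = 0.485 × 19.2 = 9.312 L·cmH2O.
Power = 22 × 9.312 = 204.86 L·cmH2O/min.
× 0.098 J/(L·cmH2O) → 20.076 J/min.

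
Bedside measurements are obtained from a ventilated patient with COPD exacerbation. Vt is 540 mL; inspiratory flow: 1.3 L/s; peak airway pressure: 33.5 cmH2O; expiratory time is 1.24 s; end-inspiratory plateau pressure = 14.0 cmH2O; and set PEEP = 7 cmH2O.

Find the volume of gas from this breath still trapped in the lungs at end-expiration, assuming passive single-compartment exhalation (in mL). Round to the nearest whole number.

R = (PIP − Pplat)/V̇ = (33.5 − 14.0) / 1.3 = 19.5/1.3 = 15.0 cmH2O·s/L.
C = Vt/(Pplat − PEEP) = 540.0 / (14.0 − 7) = 540.0/7.0 = 77.143 mL/cmH2O.
τ = R × C = 15.0 × 0.07714 L/cmH2O = 1.157 s.
Fraction remaining = e^(−Te/τ) = e^(−1.24/1.157) = 0.3424.
Trapped volume = 540.0 × 0.3424 = 184.9 mL.

185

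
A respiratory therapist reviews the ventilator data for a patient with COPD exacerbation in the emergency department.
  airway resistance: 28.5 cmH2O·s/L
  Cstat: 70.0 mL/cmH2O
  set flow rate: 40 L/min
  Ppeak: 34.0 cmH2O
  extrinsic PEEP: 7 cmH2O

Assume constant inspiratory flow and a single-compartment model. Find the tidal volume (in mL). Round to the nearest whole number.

Flow: 40 L/min ÷ 60 = 0.6667 L/s.
Equation of motion (constant flow): PIP = Vt/C + R·V̇ + PEEP.
Vt/C = PIP − R·V̇ − PEEP = 34.0 − 19.001 − 7 = 7.999 cmH2O.
Vt = C × 7.999 = 70.0 × 7.999 = 559.93 mL.

560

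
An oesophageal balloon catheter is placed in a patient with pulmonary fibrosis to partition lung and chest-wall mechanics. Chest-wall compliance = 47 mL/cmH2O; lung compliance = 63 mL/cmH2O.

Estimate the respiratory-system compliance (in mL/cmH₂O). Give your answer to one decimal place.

Lung and chest wall are elastances in series: 1/Crs = 1/CL + 1/Ccw.
1/Crs = 1/63 + 1/47 = 0.03715.
Crs = 26.918 mL/cmH2O.

26.9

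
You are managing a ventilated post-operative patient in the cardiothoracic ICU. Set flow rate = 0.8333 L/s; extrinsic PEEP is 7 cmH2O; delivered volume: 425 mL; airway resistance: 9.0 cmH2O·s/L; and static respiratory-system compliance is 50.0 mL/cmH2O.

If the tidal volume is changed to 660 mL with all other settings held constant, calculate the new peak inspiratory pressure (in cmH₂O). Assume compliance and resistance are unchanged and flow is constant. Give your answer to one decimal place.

27.7

PIP = Vt/C + R·V̇ + PEEP (constant-flow equation of motion).
Only the elastic term changes: ΔPIP = ΔVt / C = (660 − 425) / 50.0 = 4.7 cmH2O.
Original PIP = 425/50.0 + 9.0×0.8333 + 7 = 23.0 cmH2O; new PIP = 23.0 + (4.7) = 27.7 cmH2O.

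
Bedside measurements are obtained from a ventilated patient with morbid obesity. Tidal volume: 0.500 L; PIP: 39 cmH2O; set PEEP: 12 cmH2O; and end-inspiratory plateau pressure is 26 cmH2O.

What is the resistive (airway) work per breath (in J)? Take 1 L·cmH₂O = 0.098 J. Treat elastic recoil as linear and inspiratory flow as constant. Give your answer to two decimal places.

0.64

With constant inspiratory flow the resistive pressure is constant at PIP − Pplat = 39 − 26 = 13.0 cmH2O, so resistive work = 13.0 × 0.500 = 6.5 L·cmH2O.
× 0.098 J/(L·cmH2O) → 0.637 J.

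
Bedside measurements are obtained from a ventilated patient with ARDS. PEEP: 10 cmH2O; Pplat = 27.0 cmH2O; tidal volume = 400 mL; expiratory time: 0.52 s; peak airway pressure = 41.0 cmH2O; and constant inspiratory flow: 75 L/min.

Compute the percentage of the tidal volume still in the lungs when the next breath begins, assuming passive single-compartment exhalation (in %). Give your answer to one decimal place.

Flow: 75 L/min ÷ 60 = 1.25 L/s.
R = (PIP − Pplat)/V̇ = (41.0 − 27.0) / 1.25 = 14.0/1.25 = 11.2 cmH2O·s/L.
C = Vt/(Pplat − PEEP) = 400.0 / (27.0 − 10) = 400.0/17.0 = 23.529 mL/cmH2O.
τ = R × C = 11.2 × 0.02353 L/cmH2O = 0.2635 s.
Fraction remaining at end-expiration = e^(−Te/τ) = e^(−0.52/0.2635) = 0.139 → 13.9%.

13.9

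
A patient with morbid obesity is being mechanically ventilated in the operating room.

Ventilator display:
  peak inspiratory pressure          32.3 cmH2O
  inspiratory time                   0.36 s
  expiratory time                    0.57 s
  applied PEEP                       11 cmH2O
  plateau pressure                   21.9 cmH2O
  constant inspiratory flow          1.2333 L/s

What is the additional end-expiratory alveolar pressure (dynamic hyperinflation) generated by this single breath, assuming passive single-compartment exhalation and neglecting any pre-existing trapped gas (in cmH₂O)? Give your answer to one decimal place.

2.1

Vt = flow × Ti = 1.2333 L/s × 0.36 s × 1000 mL/L = 443.99 mL.
R = (PIP − Pplat)/V̇ = (32.3 − 21.9) / 1.2333 = 10.4/1.2333 = 8.433 cmH2O·s/L.
C = Vt/(Pplat − PEEP) = 443.99 / (21.9 − 11) = 443.99/10.9 = 40.733 mL/cmH2O.
τ = R × C = 8.433 × 0.04073 L/cmH2O = 0.3435 s.
Fraction remaining = e^(−Te/τ) = e^(−0.57/0.3435) = 0.1903; trapped volume = 443.99 × 0.1903 = 84.491 mL.
Additional alveolar pressure from trapping ≈ V_trapped / C = 84.491 / 40.733 = 2.074 cmH2O.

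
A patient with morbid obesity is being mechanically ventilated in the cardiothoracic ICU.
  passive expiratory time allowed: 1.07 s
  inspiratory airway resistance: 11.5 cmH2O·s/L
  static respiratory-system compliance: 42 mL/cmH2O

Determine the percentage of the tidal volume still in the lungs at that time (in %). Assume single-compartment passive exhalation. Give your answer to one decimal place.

τ = R × C = 11.5 × 42 mL/cmH2O = 11.5 × 0.042 L/cmH2O = 0.483 s.
Passive exhalation: V(t)/V₀ = e^(−t/τ) = e^(−1.07/0.483) = 0.1091.
Fraction remaining = 0.1091 → 10.91%.

10.9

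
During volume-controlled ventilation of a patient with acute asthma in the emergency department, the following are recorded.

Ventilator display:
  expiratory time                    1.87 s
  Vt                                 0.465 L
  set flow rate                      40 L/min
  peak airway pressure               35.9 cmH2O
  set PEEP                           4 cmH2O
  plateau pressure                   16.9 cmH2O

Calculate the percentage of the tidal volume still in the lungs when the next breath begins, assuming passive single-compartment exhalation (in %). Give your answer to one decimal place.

Flow: 40 L/min ÷ 60 = 0.6667 L/s.
R = (PIP − Pplat)/V̇ = (35.9 − 16.9) / 0.6667 = 19.0/0.6667 = 28.499 cmH2O·s/L.
C = Vt/(Pplat − PEEP) = 465.0 / (16.9 − 4) = 465.0/12.9 = 36.047 mL/cmH2O.
τ = R × C = 28.499 × 0.03605 L/cmH2O = 1.027 s.
Fraction remaining at end-expiration = e^(−Te/τ) = e^(−1.87/1.027) = 0.1619 → 16.19%.

16.2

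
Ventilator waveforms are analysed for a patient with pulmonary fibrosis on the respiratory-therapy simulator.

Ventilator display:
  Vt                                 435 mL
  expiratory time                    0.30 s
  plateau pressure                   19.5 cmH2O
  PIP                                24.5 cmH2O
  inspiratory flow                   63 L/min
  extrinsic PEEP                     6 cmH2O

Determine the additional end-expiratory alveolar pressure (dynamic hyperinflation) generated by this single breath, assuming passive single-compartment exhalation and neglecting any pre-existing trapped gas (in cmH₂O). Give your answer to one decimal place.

Flow: 63 L/min ÷ 60 = 1.05 L/s.
R = (PIP − Pplat)/V̇ = (24.5 − 19.5) / 1.05 = 5.0/1.05 = 4.762 cmH2O·s/L.
C = Vt/(Pplat − PEEP) = 435.0 / (19.5 − 6) = 435.0/13.5 = 32.222 mL/cmH2O.
τ = R × C = 4.762 × 0.03222 L/cmH2O = 0.1534 s.
Fraction remaining = e^(−Te/τ) = e^(−0.30/0.1534) = 0.1415; trapped volume = 435.0 × 0.1415 = 61.553 mL.
Additional alveolar pressure from trapping ≈ V_trapped / C = 61.553 / 32.222 = 1.91 cmH2O.

1.9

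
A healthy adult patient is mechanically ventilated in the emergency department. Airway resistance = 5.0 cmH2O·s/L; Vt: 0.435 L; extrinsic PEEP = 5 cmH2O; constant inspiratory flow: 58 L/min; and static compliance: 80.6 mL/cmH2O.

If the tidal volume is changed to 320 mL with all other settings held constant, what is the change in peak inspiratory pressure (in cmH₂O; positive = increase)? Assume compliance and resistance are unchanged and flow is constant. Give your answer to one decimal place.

-1.4

PIP = Vt/C + R·V̇ + PEEP (constant-flow equation of motion).
Only the elastic term changes: ΔPIP = ΔVt / C = (320 − 435) / 80.6 = -1.427 cmH2O.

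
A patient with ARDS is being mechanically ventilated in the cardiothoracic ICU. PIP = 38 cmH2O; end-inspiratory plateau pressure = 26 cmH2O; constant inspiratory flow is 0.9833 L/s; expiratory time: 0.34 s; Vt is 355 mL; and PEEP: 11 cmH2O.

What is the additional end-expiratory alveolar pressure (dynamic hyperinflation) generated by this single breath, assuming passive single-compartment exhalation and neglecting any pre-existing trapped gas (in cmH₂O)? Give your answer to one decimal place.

4.6

R = (PIP − Pplat)/V̇ = (38 − 26) / 0.9833 = 12.0/0.9833 = 12.204 cmH2O·s/L.
C = Vt/(Pplat − PEEP) = 355.0 / (26 − 11) = 355.0/15.0 = 23.667 mL/cmH2O.
τ = R × C = 12.204 × 0.02367 L/cmH2O = 0.2889 s.
Fraction remaining = e^(−Te/τ) = e^(−0.34/0.2889) = 0.3082; trapped volume = 355.0 × 0.3082 = 109.41 mL.
Additional alveolar pressure from trapping ≈ V_trapped / C = 109.41 / 23.667 = 4.623 cmH2O.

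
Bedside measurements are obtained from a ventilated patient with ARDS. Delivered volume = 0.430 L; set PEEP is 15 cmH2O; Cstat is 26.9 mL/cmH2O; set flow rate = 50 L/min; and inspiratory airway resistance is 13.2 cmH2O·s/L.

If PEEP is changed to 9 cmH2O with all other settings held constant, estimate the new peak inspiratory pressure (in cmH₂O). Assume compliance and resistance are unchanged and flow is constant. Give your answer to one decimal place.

36.0

Flow: 50 L/min ÷ 60 = 0.8333 L/s.
PIP = Vt/C + R·V̇ + PEEP (constant-flow equation of motion).
Only the baseline term changes: ΔPIP = ΔPEEP = 9 − 15 = -6.0 cmH2O.
Original PIP = 430/26.9 + 13.2×0.8333 + 15 = 41.985 cmH2O; new PIP = 41.985 + (-6.0) = 35.985 cmH2O.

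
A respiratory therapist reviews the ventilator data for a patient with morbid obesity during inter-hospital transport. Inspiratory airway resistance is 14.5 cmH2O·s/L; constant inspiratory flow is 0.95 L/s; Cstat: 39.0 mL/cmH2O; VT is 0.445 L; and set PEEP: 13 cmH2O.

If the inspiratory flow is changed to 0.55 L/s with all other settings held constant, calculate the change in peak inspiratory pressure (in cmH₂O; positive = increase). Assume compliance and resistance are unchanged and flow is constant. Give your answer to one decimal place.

-5.8

PIP = Vt/C + R·V̇ + PEEP (constant-flow equation of motion).
Only the resistive term changes: ΔPIP = R × ΔV̇ = 14.5 × (0.55 − 0.95) = 14.5 × -0.4 = -5.8 cmH2O.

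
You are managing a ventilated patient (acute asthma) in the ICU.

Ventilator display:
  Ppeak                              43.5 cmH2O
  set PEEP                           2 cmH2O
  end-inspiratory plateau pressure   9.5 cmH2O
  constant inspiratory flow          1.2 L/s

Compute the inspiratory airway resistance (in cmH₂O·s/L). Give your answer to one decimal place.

Raw = (PIP − Pplat) / flow = (43.5 − 9.5) / 1.2 = 34.0 / 1.2 = 28.333 cmH2O·s/L.

28.3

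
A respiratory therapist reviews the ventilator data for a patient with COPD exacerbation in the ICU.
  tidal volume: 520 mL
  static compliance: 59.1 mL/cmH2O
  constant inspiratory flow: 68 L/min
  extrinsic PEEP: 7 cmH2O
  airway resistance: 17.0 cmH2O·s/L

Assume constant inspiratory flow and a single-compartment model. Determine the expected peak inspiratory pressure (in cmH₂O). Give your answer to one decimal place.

Flow: 68 L/min ÷ 60 = 1.1333 L/s.
Equation of motion (constant flow): PIP = Vt/C + R·V̇ + PEEP.
PIP = 520/59.1 + 17.0×1.1333 + 7 = 8.799 + 19.266 + 7 = 35.065 cmH2O.

35.1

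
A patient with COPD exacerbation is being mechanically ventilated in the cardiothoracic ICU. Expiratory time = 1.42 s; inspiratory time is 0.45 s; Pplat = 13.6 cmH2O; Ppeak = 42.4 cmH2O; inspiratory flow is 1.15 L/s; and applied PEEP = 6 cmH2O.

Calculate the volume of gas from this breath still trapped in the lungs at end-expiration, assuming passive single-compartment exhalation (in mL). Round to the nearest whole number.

225

Vt = flow × Ti = 1.15 L/s × 0.45 s × 1000 mL/L = 517.5 mL.
R = (PIP − Pplat)/V̇ = (42.4 − 13.6) / 1.15 = 28.8/1.15 = 25.043 cmH2O·s/L.
C = Vt/(Pplat − PEEP) = 517.5 / (13.6 − 6) = 517.5/7.6 = 68.092 mL/cmH2O.
τ = R × C = 25.043 × 0.06809 L/cmH2O = 1.705 s.
Fraction remaining = e^(−Te/τ) = e^(−1.42/1.705) = 0.4348.
Trapped volume = 517.5 × 0.4348 = 225.01 mL.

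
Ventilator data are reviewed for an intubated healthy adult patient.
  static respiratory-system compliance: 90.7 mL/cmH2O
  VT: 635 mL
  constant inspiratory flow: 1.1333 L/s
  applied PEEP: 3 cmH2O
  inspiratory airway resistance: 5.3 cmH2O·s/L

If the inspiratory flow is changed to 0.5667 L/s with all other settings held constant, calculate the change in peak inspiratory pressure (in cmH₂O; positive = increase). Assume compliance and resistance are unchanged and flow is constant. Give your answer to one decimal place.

PIP = Vt/C + R·V̇ + PEEP (constant-flow equation of motion).
Only the resistive term changes: ΔPIP = R × ΔV̇ = 5.3 × (0.5667 − 1.1333) = 5.3 × -0.5666 = -3.003 cmH2O.

-3.0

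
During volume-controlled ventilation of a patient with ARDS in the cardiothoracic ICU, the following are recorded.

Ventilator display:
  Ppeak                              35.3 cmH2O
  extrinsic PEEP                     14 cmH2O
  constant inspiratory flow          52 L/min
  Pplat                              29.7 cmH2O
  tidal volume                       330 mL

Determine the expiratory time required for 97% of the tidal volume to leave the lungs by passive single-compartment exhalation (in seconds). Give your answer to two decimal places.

Flow: 52 L/min ÷ 60 = 0.8667 L/s.
R = (PIP − Pplat)/V̇ = (35.3 − 29.7) / 0.8667 = 5.6/0.8667 = 6.461 cmH2O·s/L.
C = Vt/(Pplat − PEEP) = 330.0 / (29.7 − 14) = 330.0/15.7 = 21.019 mL/cmH2O.
τ = R × C = 6.461 × 0.02102 L/cmH2O = 0.1358 s.
t = −τ·ln(1 − 0.97) = −0.1358·ln(0.03) = 0.4762 s.

0.48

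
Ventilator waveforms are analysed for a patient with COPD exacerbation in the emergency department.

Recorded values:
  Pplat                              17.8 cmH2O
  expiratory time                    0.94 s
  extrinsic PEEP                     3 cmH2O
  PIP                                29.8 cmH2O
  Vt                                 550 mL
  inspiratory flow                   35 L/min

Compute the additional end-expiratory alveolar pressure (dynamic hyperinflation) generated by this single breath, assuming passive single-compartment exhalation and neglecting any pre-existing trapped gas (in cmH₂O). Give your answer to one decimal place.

4.3

Flow: 35 L/min ÷ 60 = 0.5833 L/s.
R = (PIP − Pplat)/V̇ = (29.8 − 17.8) / 0.5833 = 12.0/0.5833 = 20.573 cmH2O·s/L.
C = Vt/(Pplat − PEEP) = 550.0 / (17.8 − 3) = 550.0/14.8 = 37.162 mL/cmH2O.
τ = R × C = 20.573 × 0.03716 L/cmH2O = 0.7645 s.
Fraction remaining = e^(−Te/τ) = e^(−0.94/0.7645) = 0.2924; trapped volume = 550.0 × 0.2924 = 160.82 mL.
Additional alveolar pressure from trapping ≈ V_trapped / C = 160.82 / 37.162 = 4.328 cmH2O.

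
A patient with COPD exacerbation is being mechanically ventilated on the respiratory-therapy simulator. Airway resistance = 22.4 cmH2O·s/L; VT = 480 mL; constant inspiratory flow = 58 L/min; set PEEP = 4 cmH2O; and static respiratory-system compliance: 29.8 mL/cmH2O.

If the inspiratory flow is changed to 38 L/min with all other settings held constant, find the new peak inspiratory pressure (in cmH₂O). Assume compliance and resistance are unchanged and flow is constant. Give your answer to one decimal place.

34.3

Flow: 58 L/min ÷ 60 = 0.9667 L/s.
New flow: 38 L/min ÷ 60 = 0.6333 L/s.
PIP = Vt/C + R·V̇ + PEEP (constant-flow equation of motion).
Only the resistive term changes: ΔPIP = R × ΔV̇ = 22.4 × (0.6333 − 0.9667) = 22.4 × -0.3334 = -7.468 cmH2O.
Original PIP = 480/29.8 + 22.4×0.9667 + 4 = 41.761 cmH2O; new PIP = 41.761 + (-7.468) = 34.293 cmH2O.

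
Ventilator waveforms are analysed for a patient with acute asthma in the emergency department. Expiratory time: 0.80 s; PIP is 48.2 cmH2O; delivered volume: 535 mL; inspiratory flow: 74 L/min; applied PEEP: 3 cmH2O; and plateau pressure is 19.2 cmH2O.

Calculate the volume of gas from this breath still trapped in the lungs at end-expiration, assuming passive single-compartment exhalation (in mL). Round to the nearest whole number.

191

Flow: 74 L/min ÷ 60 = 1.2333 L/s.
R = (PIP − Pplat)/V̇ = (48.2 − 19.2) / 1.2333 = 29.0/1.2333 = 23.514 cmH2O·s/L.
C = Vt/(Pplat − PEEP) = 535.0 / (19.2 − 3) = 535.0/16.2 = 33.025 mL/cmH2O.
τ = R × C = 23.514 × 0.03303 L/cmH2O = 0.7767 s.
Fraction remaining = e^(−Te/τ) = e^(−0.80/0.7767) = 0.357.
Trapped volume = 535.0 × 0.357 = 191.0 mL.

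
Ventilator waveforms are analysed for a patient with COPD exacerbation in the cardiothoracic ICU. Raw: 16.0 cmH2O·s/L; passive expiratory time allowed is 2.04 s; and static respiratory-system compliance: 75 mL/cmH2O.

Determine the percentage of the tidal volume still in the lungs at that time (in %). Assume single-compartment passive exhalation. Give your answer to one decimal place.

τ = R × C = 16.0 × 75 mL/cmH2O = 16.0 × 0.075 L/cmH2O = 1.2 s.
Passive exhalation: V(t)/V₀ = e^(−t/τ) = e^(−2.04/1.2) = 0.1827.
Fraction remaining = 0.1827 → 18.27%.

18.3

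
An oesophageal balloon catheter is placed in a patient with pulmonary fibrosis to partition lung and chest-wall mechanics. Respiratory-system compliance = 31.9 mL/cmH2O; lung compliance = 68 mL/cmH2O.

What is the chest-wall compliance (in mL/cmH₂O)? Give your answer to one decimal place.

1/Ccw = 1/Crs − 1/CL.
1/Ccw = 1/31.9 − 1/68 = 0.01664.
Ccw = 60.096 mL/cmH2O.

60.1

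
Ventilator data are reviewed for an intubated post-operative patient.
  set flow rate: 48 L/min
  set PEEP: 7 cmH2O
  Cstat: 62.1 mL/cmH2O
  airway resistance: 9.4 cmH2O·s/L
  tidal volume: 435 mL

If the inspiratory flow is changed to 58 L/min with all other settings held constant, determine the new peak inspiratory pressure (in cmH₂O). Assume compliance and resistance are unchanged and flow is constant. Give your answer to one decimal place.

Flow: 48 L/min ÷ 60 = 0.8 L/s.
New flow: 58 L/min ÷ 60 = 0.9667 L/s.
PIP = Vt/C + R·V̇ + PEEP (constant-flow equation of motion).
Only the resistive term changes: ΔPIP = R × ΔV̇ = 9.4 × (0.9667 − 0.8) = 9.4 × 0.1667 = 1.567 cmH2O.
Original PIP = 435/62.1 + 9.4×0.8 + 7 = 21.525 cmH2O; new PIP = 21.525 + (1.567) = 23.092 cmH2O.

23.1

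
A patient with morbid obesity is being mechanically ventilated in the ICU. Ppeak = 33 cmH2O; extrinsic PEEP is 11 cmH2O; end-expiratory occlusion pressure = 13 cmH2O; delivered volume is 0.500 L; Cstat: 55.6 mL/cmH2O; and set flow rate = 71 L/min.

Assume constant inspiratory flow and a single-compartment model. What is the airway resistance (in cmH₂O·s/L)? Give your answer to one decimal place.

Flow: 71 L/min ÷ 60 = 1.1833 L/s.
Total PEEP = 13 cmH2O (set 11 + intrinsic 2); this is the baseline alveolar pressure.
Equation of motion (constant flow): PIP = Vt/C + R·V̇ + PEEP.
R·V̇ = PIP − Vt/C − PEEP = 33 − 500/55.6 − 13 = 33 − 8.993 − 13 = 11.007 cmH2O.
R = 11.007 / 1.1833 = 9.302 cmH2O·s/L.

9.3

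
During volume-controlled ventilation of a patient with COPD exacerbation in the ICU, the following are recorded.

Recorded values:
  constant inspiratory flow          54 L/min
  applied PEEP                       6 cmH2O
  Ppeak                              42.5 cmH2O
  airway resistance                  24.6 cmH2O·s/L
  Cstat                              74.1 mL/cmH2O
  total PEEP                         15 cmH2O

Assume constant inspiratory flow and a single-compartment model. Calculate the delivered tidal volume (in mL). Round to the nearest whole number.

Flow: 54 L/min ÷ 60 = 0.9 L/s.
Total PEEP = 15 cmH2O (set 6 + intrinsic 9); this is the baseline alveolar pressure.
Equation of motion (constant flow): PIP = Vt/C + R·V̇ + PEEP.
Vt/C = PIP − R·V̇ − PEEP = 42.5 − 22.14 − 15 = 5.36 cmH2O.
Vt = C × 5.36 = 74.1 × 5.36 = 397.18 mL.

397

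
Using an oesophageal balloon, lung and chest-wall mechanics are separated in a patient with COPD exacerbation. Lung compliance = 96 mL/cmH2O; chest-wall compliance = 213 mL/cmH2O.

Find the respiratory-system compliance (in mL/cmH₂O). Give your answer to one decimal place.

66.2

Lung and chest wall are elastances in series: 1/Crs = 1/CL + 1/Ccw.
1/Crs = 1/96 + 1/213 = 0.01511.
Crs = 66.181 mL/cmH2O.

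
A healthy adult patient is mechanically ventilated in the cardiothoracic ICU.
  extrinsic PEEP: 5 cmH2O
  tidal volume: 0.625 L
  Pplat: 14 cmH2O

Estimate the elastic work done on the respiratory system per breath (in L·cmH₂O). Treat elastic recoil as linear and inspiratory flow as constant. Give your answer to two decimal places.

2.81

Elastic work ≈ ½ × (Pplat − PEEP) × Vt = 0.5 × (14 − 5) × 0.625 L = 0.5 × 9.0 × 0.625 = 2.813 L·cmH2O.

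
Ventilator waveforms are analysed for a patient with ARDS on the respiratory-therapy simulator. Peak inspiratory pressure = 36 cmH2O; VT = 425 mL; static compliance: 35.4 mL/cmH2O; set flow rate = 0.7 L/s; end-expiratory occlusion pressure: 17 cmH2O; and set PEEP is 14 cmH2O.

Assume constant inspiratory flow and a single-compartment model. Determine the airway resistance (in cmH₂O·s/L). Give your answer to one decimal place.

10.0

Total PEEP = 17 cmH2O (set 14 + intrinsic 3); this is the baseline alveolar pressure.
Equation of motion (constant flow): PIP = Vt/C + R·V̇ + PEEP.
R·V̇ = PIP − Vt/C − PEEP = 36 − 425/35.4 − 17 = 36 − 12.006 − 17 = 6.994 cmH2O.
R = 6.994 / 0.7 = 9.991 cmH2O·s/L.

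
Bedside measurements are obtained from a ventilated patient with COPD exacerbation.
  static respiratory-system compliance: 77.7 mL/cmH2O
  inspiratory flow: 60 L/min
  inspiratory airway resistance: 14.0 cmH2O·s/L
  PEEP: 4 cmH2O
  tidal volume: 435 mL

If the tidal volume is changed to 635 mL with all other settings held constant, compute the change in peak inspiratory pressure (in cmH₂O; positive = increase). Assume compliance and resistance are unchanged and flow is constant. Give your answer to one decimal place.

2.6

PIP = Vt/C + R·V̇ + PEEP (constant-flow equation of motion).
Only the elastic term changes: ΔPIP = ΔVt / C = (635 − 435) / 77.7 = 2.574 cmH2O.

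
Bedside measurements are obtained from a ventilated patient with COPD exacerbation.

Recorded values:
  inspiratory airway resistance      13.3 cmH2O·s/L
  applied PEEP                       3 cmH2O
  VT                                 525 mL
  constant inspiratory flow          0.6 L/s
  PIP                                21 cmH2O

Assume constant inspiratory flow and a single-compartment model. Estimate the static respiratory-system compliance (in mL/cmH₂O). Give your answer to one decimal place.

52.4

Equation of motion (constant flow): PIP = Vt/C + R·V̇ + PEEP.
Vt/C = PIP − R·V̇ − PEEP = 21 − 13.3×0.6 − 3 = 21 − 7.98 − 3 = 10.02 cmH2O.
C = Vt / 10.02 = 525 / 10.02 = 52.395 mL/cmH2O.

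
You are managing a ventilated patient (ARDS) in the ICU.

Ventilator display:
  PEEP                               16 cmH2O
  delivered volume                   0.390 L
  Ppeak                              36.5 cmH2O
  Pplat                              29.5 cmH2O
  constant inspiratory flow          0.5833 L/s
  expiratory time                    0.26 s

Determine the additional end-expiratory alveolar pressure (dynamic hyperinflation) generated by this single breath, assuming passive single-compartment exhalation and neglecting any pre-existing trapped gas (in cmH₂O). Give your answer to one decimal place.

R = (PIP − Pplat)/V̇ = (36.5 − 29.5) / 0.5833 = 7.0/0.5833 = 12.001 cmH2O·s/L.
C = Vt/(Pplat − PEEP) = 390.0 / (29.5 − 16) = 390.0/13.5 = 28.889 mL/cmH2O.
τ = R × C = 12.001 × 0.02889 L/cmH2O = 0.3467 s.
Fraction remaining = e^(−Te/τ) = e^(−0.26/0.3467) = 0.4724; trapped volume = 390.0 × 0.4724 = 184.24 mL.
Additional alveolar pressure from trapping ≈ V_trapped / C = 184.24 / 28.889 = 6.378 cmH2O.

6.4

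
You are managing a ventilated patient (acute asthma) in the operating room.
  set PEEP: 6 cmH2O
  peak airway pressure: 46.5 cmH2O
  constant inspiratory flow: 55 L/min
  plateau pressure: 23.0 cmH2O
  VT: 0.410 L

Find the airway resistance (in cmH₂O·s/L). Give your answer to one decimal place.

25.6

Flow: 55 L/min ÷ 60 = 0.9167 L/s.
Raw = (PIP − Pplat) / flow = (46.5 − 23.0) / 0.9167 = 23.5 / 0.9167 = 25.635 cmH2O·s/L.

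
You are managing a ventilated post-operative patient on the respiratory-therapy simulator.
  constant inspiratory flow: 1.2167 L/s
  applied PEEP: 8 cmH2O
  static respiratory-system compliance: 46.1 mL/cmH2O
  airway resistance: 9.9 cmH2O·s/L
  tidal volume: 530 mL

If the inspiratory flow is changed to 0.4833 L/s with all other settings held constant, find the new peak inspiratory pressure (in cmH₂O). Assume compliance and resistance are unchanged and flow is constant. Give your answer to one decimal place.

PIP = Vt/C + R·V̇ + PEEP (constant-flow equation of motion).
Only the resistive term changes: ΔPIP = R × ΔV̇ = 9.9 × (0.4833 − 1.2167) = 9.9 × -0.7334 = -7.261 cmH2O.
Original PIP = 530/46.1 + 9.9×1.2167 + 8 = 31.542 cmH2O; new PIP = 31.542 + (-7.261) = 24.281 cmH2O.

24.3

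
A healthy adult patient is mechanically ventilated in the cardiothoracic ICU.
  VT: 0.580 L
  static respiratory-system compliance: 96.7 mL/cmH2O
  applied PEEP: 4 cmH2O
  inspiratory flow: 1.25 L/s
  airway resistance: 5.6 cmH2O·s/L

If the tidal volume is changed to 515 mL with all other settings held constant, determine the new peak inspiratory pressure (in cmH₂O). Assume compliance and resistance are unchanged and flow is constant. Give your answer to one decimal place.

PIP = Vt/C + R·V̇ + PEEP (constant-flow equation of motion).
Only the elastic term changes: ΔPIP = ΔVt / C = (515 − 580) / 96.7 = -0.6722 cmH2O.
Original PIP = 580/96.7 + 5.6×1.25 + 4 = 16.998 cmH2O; new PIP = 16.998 + (-0.6722) = 16.326 cmH2O.

16.3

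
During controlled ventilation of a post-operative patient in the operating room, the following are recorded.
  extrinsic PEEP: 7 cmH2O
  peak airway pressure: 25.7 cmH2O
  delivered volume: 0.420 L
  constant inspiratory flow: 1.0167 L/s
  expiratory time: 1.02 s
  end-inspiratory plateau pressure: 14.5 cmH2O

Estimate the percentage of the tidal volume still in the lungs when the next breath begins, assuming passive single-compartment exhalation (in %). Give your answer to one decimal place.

R = (PIP − Pplat)/V̇ = (25.7 − 14.5) / 1.0167 = 11.2/1.0167 = 11.016 cmH2O·s/L.
C = Vt/(Pplat − PEEP) = 420.0 / (14.5 − 7) = 420.0/7.5 = 56.0 mL/cmH2O.
τ = R × C = 11.016 × 0.056 L/cmH2O = 0.6169 s.
Fraction remaining at end-expiration = e^(−Te/τ) = e^(−1.02/0.6169) = 0.1914 → 19.14%.

19.1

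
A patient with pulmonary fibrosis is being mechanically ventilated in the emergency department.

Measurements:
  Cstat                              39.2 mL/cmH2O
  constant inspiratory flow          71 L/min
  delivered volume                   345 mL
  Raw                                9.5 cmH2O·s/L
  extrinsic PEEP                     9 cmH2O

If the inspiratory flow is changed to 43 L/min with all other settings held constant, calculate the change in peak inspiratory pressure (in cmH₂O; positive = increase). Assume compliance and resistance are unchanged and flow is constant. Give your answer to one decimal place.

-4.4

Flow: 71 L/min ÷ 60 = 1.1833 L/s.
New flow: 43 L/min ÷ 60 = 0.7167 L/s.
PIP = Vt/C + R·V̇ + PEEP (constant-flow equation of motion).
Only the resistive term changes: ΔPIP = R × ΔV̇ = 9.5 × (0.7167 − 1.1833) = 9.5 × -0.4666 = -4.433 cmH2O.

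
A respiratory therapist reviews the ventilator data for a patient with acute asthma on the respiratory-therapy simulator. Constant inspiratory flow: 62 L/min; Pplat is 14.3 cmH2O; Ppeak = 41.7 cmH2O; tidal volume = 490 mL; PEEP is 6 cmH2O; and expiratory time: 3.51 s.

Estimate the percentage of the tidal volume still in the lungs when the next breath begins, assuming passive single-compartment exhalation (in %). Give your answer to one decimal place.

Flow: 62 L/min ÷ 60 = 1.0333 L/s.
R = (PIP − Pplat)/V̇ = (41.7 − 14.3) / 1.0333 = 27.4/1.0333 = 26.517 cmH2O·s/L.
C = Vt/(Pplat − PEEP) = 490.0 / (14.3 − 6) = 490.0/8.3 = 59.036 mL/cmH2O.
τ = R × C = 26.517 × 0.05904 L/cmH2O = 1.566 s.
Fraction remaining at end-expiration = e^(−Te/τ) = e^(−3.51/1.566) = 0.1063 → 10.63%.

10.6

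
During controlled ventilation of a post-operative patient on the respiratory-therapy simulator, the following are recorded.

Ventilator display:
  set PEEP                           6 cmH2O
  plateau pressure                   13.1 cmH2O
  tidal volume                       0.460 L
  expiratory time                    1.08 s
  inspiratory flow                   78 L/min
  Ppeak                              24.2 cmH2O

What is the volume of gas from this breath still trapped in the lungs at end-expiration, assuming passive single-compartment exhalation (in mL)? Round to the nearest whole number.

Flow: 78 L/min ÷ 60 = 1.3 L/s.
R = (PIP − Pplat)/V̇ = (24.2 − 13.1) / 1.3 = 11.1/1.3 = 8.538 cmH2O·s/L.
C = Vt/(Pplat − PEEP) = 460.0 / (13.1 − 6) = 460.0/7.1 = 64.789 mL/cmH2O.
τ = R × C = 8.538 × 0.06479 L/cmH2O = 0.5532 s.
Fraction remaining = e^(−Te/τ) = e^(−1.08/0.5532) = 0.142.
Trapped volume = 460.0 × 0.142 = 65.32 mL.

65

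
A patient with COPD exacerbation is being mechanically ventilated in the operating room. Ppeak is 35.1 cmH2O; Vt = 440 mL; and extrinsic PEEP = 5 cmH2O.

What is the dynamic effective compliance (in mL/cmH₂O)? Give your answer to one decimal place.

14.6

Dynamic compliance = Vt / (PIP − PEEP) = 440 / (35.1 − 5) = 440 / 30.1 = 14.618 mL/cmH2O.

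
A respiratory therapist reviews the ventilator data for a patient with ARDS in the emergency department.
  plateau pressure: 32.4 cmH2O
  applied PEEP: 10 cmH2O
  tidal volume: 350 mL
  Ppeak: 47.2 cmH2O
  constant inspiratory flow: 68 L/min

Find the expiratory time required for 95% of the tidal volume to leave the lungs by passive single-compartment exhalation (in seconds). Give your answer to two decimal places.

0.61

Flow: 68 L/min ÷ 60 = 1.1333 L/s.
R = (PIP − Pplat)/V̇ = (47.2 − 32.4) / 1.1333 = 14.8/1.1333 = 13.059 cmH2O·s/L.
C = Vt/(Pplat − PEEP) = 350.0 / (32.4 − 10) = 350.0/22.4 = 15.625 mL/cmH2O.
τ = R × C = 13.059 × 0.01563 L/cmH2O = 0.2041 s.
t = −τ·ln(1 − 0.95) = −0.2041·ln(0.05) = 0.6114 s.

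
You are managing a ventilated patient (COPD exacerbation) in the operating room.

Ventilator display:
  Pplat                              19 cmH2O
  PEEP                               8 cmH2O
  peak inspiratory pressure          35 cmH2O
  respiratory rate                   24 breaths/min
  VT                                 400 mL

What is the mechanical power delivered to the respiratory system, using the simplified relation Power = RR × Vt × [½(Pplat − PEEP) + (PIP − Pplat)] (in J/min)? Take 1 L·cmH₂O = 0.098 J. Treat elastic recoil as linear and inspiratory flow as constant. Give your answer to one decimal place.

20.2

Per-breath work = Vt × [½(Pplat−PEEP) + (PIP−Pplat)] = 0.400 × [0.5×11.0 + 16.0] = 0.400 × 21.5 = 8.6 L·cmH2O.
Power = 24 × 8.6 = 206.4 L·cmH2O/min.
× 0.098 J/(L·cmH2O) → 20.227 J/min.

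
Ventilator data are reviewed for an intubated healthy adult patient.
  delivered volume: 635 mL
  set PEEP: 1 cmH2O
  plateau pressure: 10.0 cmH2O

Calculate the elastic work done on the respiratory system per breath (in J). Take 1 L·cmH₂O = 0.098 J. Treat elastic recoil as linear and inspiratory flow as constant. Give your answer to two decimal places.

0.28

Elastic work ≈ ½ × (Pplat − PEEP) × Vt = 0.5 × (10.0 − 1) × 0.635 L = 0.5 × 9.0 × 0.635 = 2.858 L·cmH2O.
× 0.098 J/(L·cmH2O) → 0.2801 J.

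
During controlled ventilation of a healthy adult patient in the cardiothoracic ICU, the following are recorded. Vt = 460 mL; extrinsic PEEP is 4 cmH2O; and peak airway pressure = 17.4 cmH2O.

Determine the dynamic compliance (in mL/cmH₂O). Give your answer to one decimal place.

Dynamic compliance = Vt / (PIP − PEEP) = 460 / (17.4 − 4) = 460 / 13.4 = 34.328 mL/cmH2O.

34.3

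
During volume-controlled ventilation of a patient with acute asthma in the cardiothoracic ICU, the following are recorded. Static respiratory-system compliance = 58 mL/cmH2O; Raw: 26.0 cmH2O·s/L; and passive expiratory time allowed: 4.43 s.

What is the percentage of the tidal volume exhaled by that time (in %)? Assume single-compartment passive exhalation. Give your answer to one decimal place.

τ = R × C = 26.0 × 58 mL/cmH2O = 26.0 × 0.058 L/cmH2O = 1.508 s.
Passive exhalation: V(t)/V₀ = e^(−t/τ) = e^(−4.43/1.508) = 0.05299.
Fraction exhaled = 1 − 0.05299 = 0.947 → 94.7%.

94.7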